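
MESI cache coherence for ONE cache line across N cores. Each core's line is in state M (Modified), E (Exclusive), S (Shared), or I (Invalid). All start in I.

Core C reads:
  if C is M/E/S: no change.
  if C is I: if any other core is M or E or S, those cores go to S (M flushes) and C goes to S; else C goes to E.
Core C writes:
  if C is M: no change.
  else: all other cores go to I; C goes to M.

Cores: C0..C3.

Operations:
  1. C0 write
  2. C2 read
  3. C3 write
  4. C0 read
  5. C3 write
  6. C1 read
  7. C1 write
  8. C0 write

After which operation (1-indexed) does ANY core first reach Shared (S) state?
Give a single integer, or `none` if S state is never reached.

Op 1: C0 write [C0 write: invalidate none -> C0=M] -> [M,I,I,I]
Op 2: C2 read [C2 read from I: others=['C0=M'] -> C2=S, others downsized to S] -> [S,I,S,I]
  -> First S state at op 2; remaining ops need not be traced.

Answer: 2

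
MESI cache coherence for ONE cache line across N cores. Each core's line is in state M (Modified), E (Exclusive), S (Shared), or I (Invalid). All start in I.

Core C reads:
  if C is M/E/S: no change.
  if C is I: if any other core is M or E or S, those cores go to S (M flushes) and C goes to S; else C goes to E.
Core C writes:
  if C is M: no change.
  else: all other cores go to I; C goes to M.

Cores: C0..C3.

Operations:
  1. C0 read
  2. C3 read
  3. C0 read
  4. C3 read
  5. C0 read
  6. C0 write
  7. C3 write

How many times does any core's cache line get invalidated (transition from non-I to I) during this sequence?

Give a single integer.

Answer: 2

Derivation:
Op 1: C0 read [C0 read from I: no other sharers -> C0=E (exclusive)] -> [E,I,I,I] (invalidations this op: 0; running total: 0)
Op 2: C3 read [C3 read from I: others=['C0=E'] -> C3=S, others downsized to S] -> [S,I,I,S] (invalidations this op: 0; running total: 0)
Op 3: C0 read [C0 read: already in S, no change] -> [S,I,I,S] (invalidations this op: 0; running total: 0)
Op 4: C3 read [C3 read: already in S, no change] -> [S,I,I,S] (invalidations this op: 0; running total: 0)
Op 5: C0 read [C0 read: already in S, no change] -> [S,I,I,S] (invalidations this op: 0; running total: 0)
Op 6: C0 write [C0 write: invalidate ['C3=S'] -> C0=M] -> [M,I,I,I] (invalidations this op: 1; running total: 1)
Op 7: C3 write [C3 write: invalidate ['C0=M'] -> C3=M] -> [I,I,I,M] (invalidations this op: 1; running total: 2)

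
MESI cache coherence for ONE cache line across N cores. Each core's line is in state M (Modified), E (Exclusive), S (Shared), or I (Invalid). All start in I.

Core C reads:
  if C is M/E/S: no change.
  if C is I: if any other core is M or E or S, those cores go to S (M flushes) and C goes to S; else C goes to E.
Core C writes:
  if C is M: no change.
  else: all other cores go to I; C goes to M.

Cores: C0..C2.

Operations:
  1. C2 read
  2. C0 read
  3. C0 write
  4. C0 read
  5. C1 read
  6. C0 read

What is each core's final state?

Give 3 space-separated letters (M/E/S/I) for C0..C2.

Op 1: C2 read [C2 read from I: no other sharers -> C2=E (exclusive)] -> [I,I,E]
Op 2: C0 read [C0 read from I: others=['C2=E'] -> C0=S, others downsized to S] -> [S,I,S]
Op 3: C0 write [C0 write: invalidate ['C2=S'] -> C0=M] -> [M,I,I]
Op 4: C0 read [C0 read: already in M, no change] -> [M,I,I]
Op 5: C1 read [C1 read from I: others=['C0=M'] -> C1=S, others downsized to S] -> [S,S,I]
Op 6: C0 read [C0 read: already in S, no change] -> [S,S,I]

Answer: S S I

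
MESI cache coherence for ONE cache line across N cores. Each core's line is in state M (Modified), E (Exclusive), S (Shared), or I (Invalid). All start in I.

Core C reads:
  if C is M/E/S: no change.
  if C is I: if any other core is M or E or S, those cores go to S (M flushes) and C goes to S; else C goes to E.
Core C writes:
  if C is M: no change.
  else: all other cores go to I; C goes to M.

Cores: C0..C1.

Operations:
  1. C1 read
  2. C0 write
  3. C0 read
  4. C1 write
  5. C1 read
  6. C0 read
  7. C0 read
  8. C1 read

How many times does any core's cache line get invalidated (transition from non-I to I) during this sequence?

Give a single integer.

Op 1: C1 read [C1 read from I: no other sharers -> C1=E (exclusive)] -> [I,E] (invalidations this op: 0; running total: 0)
Op 2: C0 write [C0 write: invalidate ['C1=E'] -> C0=M] -> [M,I] (invalidations this op: 1; running total: 1)
Op 3: C0 read [C0 read: already in M, no change] -> [M,I] (invalidations this op: 0; running total: 1)
Op 4: C1 write [C1 write: invalidate ['C0=M'] -> C1=M] -> [I,M] (invalidations this op: 1; running total: 2)
Op 5: C1 read [C1 read: already in M, no change] -> [I,M] (invalidations this op: 0; running total: 2)
Op 6: C0 read [C0 read from I: others=['C1=M'] -> C0=S, others downsized to S] -> [S,S] (invalidations this op: 0; running total: 2)
Op 7: C0 read [C0 read: already in S, no change] -> [S,S] (invalidations this op: 0; running total: 2)
Op 8: C1 read [C1 read: already in S, no change] -> [S,S] (invalidations this op: 0; running total: 2)

Answer: 2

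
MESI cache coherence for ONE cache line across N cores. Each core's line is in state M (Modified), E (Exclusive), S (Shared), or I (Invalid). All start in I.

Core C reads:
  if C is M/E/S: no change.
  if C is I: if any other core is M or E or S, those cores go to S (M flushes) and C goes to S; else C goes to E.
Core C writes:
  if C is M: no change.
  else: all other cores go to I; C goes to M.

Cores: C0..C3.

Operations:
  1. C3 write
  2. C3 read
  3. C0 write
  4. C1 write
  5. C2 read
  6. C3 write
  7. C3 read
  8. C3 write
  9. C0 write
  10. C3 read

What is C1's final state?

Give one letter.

Answer: I

Derivation:
Op 1: C3 write [C3 write: invalidate none -> C3=M] -> [I,I,I,M]
Op 2: C3 read [C3 read: already in M, no change] -> [I,I,I,M]
Op 3: C0 write [C0 write: invalidate ['C3=M'] -> C0=M] -> [M,I,I,I]
Op 4: C1 write [C1 write: invalidate ['C0=M'] -> C1=M] -> [I,M,I,I]
Op 5: C2 read [C2 read from I: others=['C1=M'] -> C2=S, others downsized to S] -> [I,S,S,I]
Op 6: C3 write [C3 write: invalidate ['C1=S', 'C2=S'] -> C3=M] -> [I,I,I,M]
Op 7: C3 read [C3 read: already in M, no change] -> [I,I,I,M]
Op 8: C3 write [C3 write: already M (modified), no change] -> [I,I,I,M]
Op 9: C0 write [C0 write: invalidate ['C3=M'] -> C0=M] -> [M,I,I,I]
Op 10: C3 read [C3 read from I: others=['C0=M'] -> C3=S, others downsized to S] -> [S,I,I,S]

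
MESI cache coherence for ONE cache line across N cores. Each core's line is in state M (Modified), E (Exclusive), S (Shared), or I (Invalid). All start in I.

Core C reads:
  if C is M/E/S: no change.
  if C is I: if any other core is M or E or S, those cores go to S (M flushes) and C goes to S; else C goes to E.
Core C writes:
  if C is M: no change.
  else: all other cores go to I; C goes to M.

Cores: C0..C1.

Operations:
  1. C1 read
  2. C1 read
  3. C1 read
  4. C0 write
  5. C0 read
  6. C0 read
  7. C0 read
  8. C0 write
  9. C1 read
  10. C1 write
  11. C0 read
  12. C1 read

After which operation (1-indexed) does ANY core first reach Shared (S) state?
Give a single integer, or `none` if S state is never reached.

Answer: 9

Derivation:
Op 1: C1 read [C1 read from I: no other sharers -> C1=E (exclusive)] -> [I,E]
Op 2: C1 read [C1 read: already in E, no change] -> [I,E]
Op 3: C1 read [C1 read: already in E, no change] -> [I,E]
Op 4: C0 write [C0 write: invalidate ['C1=E'] -> C0=M] -> [M,I]
Op 5: C0 read [C0 read: already in M, no change] -> [M,I]
Op 6: C0 read [C0 read: already in M, no change] -> [M,I]
Op 7: C0 read [C0 read: already in M, no change] -> [M,I]
Op 8: C0 write [C0 write: already M (modified), no change] -> [M,I]
Op 9: C1 read [C1 read from I: others=['C0=M'] -> C1=S, others downsized to S] -> [S,S]
  -> First S state at op 9; remaining ops need not be traced.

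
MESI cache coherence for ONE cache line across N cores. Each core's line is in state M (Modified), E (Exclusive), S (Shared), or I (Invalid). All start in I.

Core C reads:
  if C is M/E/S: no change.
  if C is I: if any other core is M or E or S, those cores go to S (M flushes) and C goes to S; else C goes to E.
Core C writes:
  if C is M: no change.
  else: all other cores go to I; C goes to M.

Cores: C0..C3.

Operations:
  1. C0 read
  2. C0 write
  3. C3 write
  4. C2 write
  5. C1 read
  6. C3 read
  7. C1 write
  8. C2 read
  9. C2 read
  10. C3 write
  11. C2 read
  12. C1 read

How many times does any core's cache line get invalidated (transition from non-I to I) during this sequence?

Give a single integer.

Op 1: C0 read [C0 read from I: no other sharers -> C0=E (exclusive)] -> [E,I,I,I] (invalidations this op: 0; running total: 0)
Op 2: C0 write [C0 write: invalidate none -> C0=M] -> [M,I,I,I] (invalidations this op: 0; running total: 0)
Op 3: C3 write [C3 write: invalidate ['C0=M'] -> C3=M] -> [I,I,I,M] (invalidations this op: 1; running total: 1)
Op 4: C2 write [C2 write: invalidate ['C3=M'] -> C2=M] -> [I,I,M,I] (invalidations this op: 1; running total: 2)
Op 5: C1 read [C1 read from I: others=['C2=M'] -> C1=S, others downsized to S] -> [I,S,S,I] (invalidations this op: 0; running total: 2)
Op 6: C3 read [C3 read from I: others=['C1=S', 'C2=S'] -> C3=S, others downsized to S] -> [I,S,S,S] (invalidations this op: 0; running total: 2)
Op 7: C1 write [C1 write: invalidate ['C2=S', 'C3=S'] -> C1=M] -> [I,M,I,I] (invalidations this op: 2; running total: 4)
Op 8: C2 read [C2 read from I: others=['C1=M'] -> C2=S, others downsized to S] -> [I,S,S,I] (invalidations this op: 0; running total: 4)
Op 9: C2 read [C2 read: already in S, no change] -> [I,S,S,I] (invalidations this op: 0; running total: 4)
Op 10: C3 write [C3 write: invalidate ['C1=S', 'C2=S'] -> C3=M] -> [I,I,I,M] (invalidations this op: 2; running total: 6)
Op 11: C2 read [C2 read from I: others=['C3=M'] -> C2=S, others downsized to S] -> [I,I,S,S] (invalidations this op: 0; running total: 6)
Op 12: C1 read [C1 read from I: others=['C2=S', 'C3=S'] -> C1=S, others downsized to S] -> [I,S,S,S] (invalidations this op: 0; running total: 6)

Answer: 6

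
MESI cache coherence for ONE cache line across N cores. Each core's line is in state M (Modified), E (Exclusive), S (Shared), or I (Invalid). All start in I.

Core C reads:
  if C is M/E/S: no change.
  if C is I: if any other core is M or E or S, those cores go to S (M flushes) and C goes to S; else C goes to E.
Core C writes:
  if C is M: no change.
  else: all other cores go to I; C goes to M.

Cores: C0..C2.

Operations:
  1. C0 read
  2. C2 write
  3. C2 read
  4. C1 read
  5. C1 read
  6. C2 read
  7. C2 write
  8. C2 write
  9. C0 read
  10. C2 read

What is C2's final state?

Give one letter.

Op 1: C0 read [C0 read from I: no other sharers -> C0=E (exclusive)] -> [E,I,I]
Op 2: C2 write [C2 write: invalidate ['C0=E'] -> C2=M] -> [I,I,M]
Op 3: C2 read [C2 read: already in M, no change] -> [I,I,M]
Op 4: C1 read [C1 read from I: others=['C2=M'] -> C1=S, others downsized to S] -> [I,S,S]
Op 5: C1 read [C1 read: already in S, no change] -> [I,S,S]
Op 6: C2 read [C2 read: already in S, no change] -> [I,S,S]
Op 7: C2 write [C2 write: invalidate ['C1=S'] -> C2=M] -> [I,I,M]
Op 8: C2 write [C2 write: already M (modified), no change] -> [I,I,M]
Op 9: C0 read [C0 read from I: others=['C2=M'] -> C0=S, others downsized to S] -> [S,I,S]
Op 10: C2 read [C2 read: already in S, no change] -> [S,I,S]

Answer: S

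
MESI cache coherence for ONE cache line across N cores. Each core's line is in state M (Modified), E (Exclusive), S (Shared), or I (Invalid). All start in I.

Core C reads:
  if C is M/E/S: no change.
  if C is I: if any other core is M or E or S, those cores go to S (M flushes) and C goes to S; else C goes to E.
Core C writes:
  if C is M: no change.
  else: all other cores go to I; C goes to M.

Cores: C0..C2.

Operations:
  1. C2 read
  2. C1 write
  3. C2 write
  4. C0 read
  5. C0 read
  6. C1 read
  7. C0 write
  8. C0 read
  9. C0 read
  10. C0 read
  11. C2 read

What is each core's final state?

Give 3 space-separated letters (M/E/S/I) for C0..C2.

Answer: S I S

Derivation:
Op 1: C2 read [C2 read from I: no other sharers -> C2=E (exclusive)] -> [I,I,E]
Op 2: C1 write [C1 write: invalidate ['C2=E'] -> C1=M] -> [I,M,I]
Op 3: C2 write [C2 write: invalidate ['C1=M'] -> C2=M] -> [I,I,M]
Op 4: C0 read [C0 read from I: others=['C2=M'] -> C0=S, others downsized to S] -> [S,I,S]
Op 5: C0 read [C0 read: already in S, no change] -> [S,I,S]
Op 6: C1 read [C1 read from I: others=['C0=S', 'C2=S'] -> C1=S, others downsized to S] -> [S,S,S]
Op 7: C0 write [C0 write: invalidate ['C1=S', 'C2=S'] -> C0=M] -> [M,I,I]
Op 8: C0 read [C0 read: already in M, no change] -> [M,I,I]
Op 9: C0 read [C0 read: already in M, no change] -> [M,I,I]
Op 10: C0 read [C0 read: already in M, no change] -> [M,I,I]
Op 11: C2 read [C2 read from I: others=['C0=M'] -> C2=S, others downsized to S] -> [S,I,S]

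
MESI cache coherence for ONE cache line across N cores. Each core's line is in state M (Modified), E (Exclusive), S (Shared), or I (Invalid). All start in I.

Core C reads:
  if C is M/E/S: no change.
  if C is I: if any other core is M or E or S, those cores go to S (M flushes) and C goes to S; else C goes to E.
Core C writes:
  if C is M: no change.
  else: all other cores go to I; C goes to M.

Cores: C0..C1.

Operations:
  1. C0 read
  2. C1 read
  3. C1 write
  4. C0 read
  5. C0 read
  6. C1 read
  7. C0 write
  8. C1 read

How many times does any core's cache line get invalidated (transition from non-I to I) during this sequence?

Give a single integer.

Op 1: C0 read [C0 read from I: no other sharers -> C0=E (exclusive)] -> [E,I] (invalidations this op: 0; running total: 0)
Op 2: C1 read [C1 read from I: others=['C0=E'] -> C1=S, others downsized to S] -> [S,S] (invalidations this op: 0; running total: 0)
Op 3: C1 write [C1 write: invalidate ['C0=S'] -> C1=M] -> [I,M] (invalidations this op: 1; running total: 1)
Op 4: C0 read [C0 read from I: others=['C1=M'] -> C0=S, others downsized to S] -> [S,S] (invalidations this op: 0; running total: 1)
Op 5: C0 read [C0 read: already in S, no change] -> [S,S] (invalidations this op: 0; running total: 1)
Op 6: C1 read [C1 read: already in S, no change] -> [S,S] (invalidations this op: 0; running total: 1)
Op 7: C0 write [C0 write: invalidate ['C1=S'] -> C0=M] -> [M,I] (invalidations this op: 1; running total: 2)
Op 8: C1 read [C1 read from I: others=['C0=M'] -> C1=S, others downsized to S] -> [S,S] (invalidations this op: 0; running total: 2)

Answer: 2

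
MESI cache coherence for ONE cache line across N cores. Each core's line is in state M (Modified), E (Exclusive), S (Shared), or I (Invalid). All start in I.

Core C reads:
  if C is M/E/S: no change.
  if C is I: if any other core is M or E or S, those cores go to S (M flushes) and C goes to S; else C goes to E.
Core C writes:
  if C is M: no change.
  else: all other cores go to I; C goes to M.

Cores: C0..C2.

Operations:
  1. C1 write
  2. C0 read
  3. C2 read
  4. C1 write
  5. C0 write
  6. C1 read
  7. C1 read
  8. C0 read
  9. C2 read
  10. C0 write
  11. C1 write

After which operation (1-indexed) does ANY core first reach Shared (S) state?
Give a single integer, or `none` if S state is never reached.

Op 1: C1 write [C1 write: invalidate none -> C1=M] -> [I,M,I]
Op 2: C0 read [C0 read from I: others=['C1=M'] -> C0=S, others downsized to S] -> [S,S,I]
  -> First S state at op 2; remaining ops need not be traced.

Answer: 2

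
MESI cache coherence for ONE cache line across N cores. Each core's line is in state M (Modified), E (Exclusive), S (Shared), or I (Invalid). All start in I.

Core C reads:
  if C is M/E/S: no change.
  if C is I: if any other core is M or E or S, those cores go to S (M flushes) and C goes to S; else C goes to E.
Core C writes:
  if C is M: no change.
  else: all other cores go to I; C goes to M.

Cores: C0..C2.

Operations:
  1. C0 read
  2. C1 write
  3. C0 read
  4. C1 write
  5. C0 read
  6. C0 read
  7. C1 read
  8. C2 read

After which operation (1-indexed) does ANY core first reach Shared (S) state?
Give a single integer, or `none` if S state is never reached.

Op 1: C0 read [C0 read from I: no other sharers -> C0=E (exclusive)] -> [E,I,I]
Op 2: C1 write [C1 write: invalidate ['C0=E'] -> C1=M] -> [I,M,I]
Op 3: C0 read [C0 read from I: others=['C1=M'] -> C0=S, others downsized to S] -> [S,S,I]
  -> First S state at op 3; remaining ops need not be traced.

Answer: 3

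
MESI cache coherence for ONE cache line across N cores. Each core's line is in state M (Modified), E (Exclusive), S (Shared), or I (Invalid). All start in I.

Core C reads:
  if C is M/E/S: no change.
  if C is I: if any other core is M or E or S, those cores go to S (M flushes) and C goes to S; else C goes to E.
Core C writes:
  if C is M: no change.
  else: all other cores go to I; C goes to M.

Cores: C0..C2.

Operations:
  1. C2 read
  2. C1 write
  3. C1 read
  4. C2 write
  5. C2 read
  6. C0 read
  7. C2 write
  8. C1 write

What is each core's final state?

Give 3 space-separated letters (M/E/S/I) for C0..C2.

Answer: I M I

Derivation:
Op 1: C2 read [C2 read from I: no other sharers -> C2=E (exclusive)] -> [I,I,E]
Op 2: C1 write [C1 write: invalidate ['C2=E'] -> C1=M] -> [I,M,I]
Op 3: C1 read [C1 read: already in M, no change] -> [I,M,I]
Op 4: C2 write [C2 write: invalidate ['C1=M'] -> C2=M] -> [I,I,M]
Op 5: C2 read [C2 read: already in M, no change] -> [I,I,M]
Op 6: C0 read [C0 read from I: others=['C2=M'] -> C0=S, others downsized to S] -> [S,I,S]
Op 7: C2 write [C2 write: invalidate ['C0=S'] -> C2=M] -> [I,I,M]
Op 8: C1 write [C1 write: invalidate ['C2=M'] -> C1=M] -> [I,M,I]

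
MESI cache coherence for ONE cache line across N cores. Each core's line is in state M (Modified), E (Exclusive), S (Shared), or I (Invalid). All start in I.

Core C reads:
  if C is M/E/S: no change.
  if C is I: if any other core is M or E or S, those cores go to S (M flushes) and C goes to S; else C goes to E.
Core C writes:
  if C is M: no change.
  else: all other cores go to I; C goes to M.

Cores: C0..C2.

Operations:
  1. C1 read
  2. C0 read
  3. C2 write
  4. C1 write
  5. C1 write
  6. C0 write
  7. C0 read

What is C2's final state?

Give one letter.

Op 1: C1 read [C1 read from I: no other sharers -> C1=E (exclusive)] -> [I,E,I]
Op 2: C0 read [C0 read from I: others=['C1=E'] -> C0=S, others downsized to S] -> [S,S,I]
Op 3: C2 write [C2 write: invalidate ['C0=S', 'C1=S'] -> C2=M] -> [I,I,M]
Op 4: C1 write [C1 write: invalidate ['C2=M'] -> C1=M] -> [I,M,I]
Op 5: C1 write [C1 write: already M (modified), no change] -> [I,M,I]
Op 6: C0 write [C0 write: invalidate ['C1=M'] -> C0=M] -> [M,I,I]
Op 7: C0 read [C0 read: already in M, no change] -> [M,I,I]

Answer: I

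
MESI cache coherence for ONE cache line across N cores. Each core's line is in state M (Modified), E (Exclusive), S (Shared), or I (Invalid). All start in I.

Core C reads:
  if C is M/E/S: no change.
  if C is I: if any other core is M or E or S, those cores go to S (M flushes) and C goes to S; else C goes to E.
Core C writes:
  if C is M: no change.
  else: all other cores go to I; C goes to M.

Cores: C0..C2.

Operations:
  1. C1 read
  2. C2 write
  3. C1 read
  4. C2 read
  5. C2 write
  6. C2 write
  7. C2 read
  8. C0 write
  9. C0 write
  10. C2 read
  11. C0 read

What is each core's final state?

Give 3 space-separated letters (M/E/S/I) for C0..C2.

Answer: S I S

Derivation:
Op 1: C1 read [C1 read from I: no other sharers -> C1=E (exclusive)] -> [I,E,I]
Op 2: C2 write [C2 write: invalidate ['C1=E'] -> C2=M] -> [I,I,M]
Op 3: C1 read [C1 read from I: others=['C2=M'] -> C1=S, others downsized to S] -> [I,S,S]
Op 4: C2 read [C2 read: already in S, no change] -> [I,S,S]
Op 5: C2 write [C2 write: invalidate ['C1=S'] -> C2=M] -> [I,I,M]
Op 6: C2 write [C2 write: already M (modified), no change] -> [I,I,M]
Op 7: C2 read [C2 read: already in M, no change] -> [I,I,M]
Op 8: C0 write [C0 write: invalidate ['C2=M'] -> C0=M] -> [M,I,I]
Op 9: C0 write [C0 write: already M (modified), no change] -> [M,I,I]
Op 10: C2 read [C2 read from I: others=['C0=M'] -> C2=S, others downsized to S] -> [S,I,S]
Op 11: C0 read [C0 read: already in S, no change] -> [S,I,S]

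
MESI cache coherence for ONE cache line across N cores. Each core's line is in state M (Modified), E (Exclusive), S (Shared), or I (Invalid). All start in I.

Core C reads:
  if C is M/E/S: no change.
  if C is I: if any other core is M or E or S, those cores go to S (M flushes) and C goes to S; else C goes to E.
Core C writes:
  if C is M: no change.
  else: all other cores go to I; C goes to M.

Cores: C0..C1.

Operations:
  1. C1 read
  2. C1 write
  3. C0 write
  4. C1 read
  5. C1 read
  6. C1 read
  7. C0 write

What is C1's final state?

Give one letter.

Op 1: C1 read [C1 read from I: no other sharers -> C1=E (exclusive)] -> [I,E]
Op 2: C1 write [C1 write: invalidate none -> C1=M] -> [I,M]
Op 3: C0 write [C0 write: invalidate ['C1=M'] -> C0=M] -> [M,I]
Op 4: C1 read [C1 read from I: others=['C0=M'] -> C1=S, others downsized to S] -> [S,S]
Op 5: C1 read [C1 read: already in S, no change] -> [S,S]
Op 6: C1 read [C1 read: already in S, no change] -> [S,S]
Op 7: C0 write [C0 write: invalidate ['C1=S'] -> C0=M] -> [M,I]

Answer: I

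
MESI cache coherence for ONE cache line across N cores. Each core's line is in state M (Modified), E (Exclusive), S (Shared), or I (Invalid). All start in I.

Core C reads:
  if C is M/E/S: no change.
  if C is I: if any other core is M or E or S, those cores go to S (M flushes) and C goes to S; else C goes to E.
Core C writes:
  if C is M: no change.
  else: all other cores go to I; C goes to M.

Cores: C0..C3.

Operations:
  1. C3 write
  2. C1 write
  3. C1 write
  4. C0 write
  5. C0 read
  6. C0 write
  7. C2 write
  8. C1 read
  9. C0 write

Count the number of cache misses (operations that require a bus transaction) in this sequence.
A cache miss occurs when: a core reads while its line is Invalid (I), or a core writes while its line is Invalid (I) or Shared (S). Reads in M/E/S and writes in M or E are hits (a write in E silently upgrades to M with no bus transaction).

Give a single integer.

Answer: 6

Derivation:
Op 1: C3 write [C3 write: invalidate none -> C3=M] -> [I,I,I,M] [MISS #1: write from I]
Op 2: C1 write [C1 write: invalidate ['C3=M'] -> C1=M] -> [I,M,I,I] [MISS #2: write from I]
Op 3: C1 write [C1 write: already M (modified), no change] -> [I,M,I,I] [hit: write from M]
Op 4: C0 write [C0 write: invalidate ['C1=M'] -> C0=M] -> [M,I,I,I] [MISS #3: write from I]
Op 5: C0 read [C0 read: already in M, no change] -> [M,I,I,I] [hit: read from M]
Op 6: C0 write [C0 write: already M (modified), no change] -> [M,I,I,I] [hit: write from M]
Op 7: C2 write [C2 write: invalidate ['C0=M'] -> C2=M] -> [I,I,M,I] [MISS #4: write from I]
Op 8: C1 read [C1 read from I: others=['C2=M'] -> C1=S, others downsized to S] -> [I,S,S,I] [MISS #5: read from I]
Op 9: C0 write [C0 write: invalidate ['C1=S', 'C2=S'] -> C0=M] -> [M,I,I,I] [MISS #6: write from I]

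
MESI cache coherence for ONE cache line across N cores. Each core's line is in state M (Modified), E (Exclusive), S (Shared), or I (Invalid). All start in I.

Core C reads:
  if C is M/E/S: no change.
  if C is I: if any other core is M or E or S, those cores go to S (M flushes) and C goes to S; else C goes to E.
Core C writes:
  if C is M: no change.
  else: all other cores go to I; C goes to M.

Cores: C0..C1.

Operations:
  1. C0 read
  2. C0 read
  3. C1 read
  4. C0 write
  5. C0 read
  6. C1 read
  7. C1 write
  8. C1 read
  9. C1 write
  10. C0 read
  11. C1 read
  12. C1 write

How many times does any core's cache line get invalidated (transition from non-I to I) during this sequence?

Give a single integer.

Op 1: C0 read [C0 read from I: no other sharers -> C0=E (exclusive)] -> [E,I] (invalidations this op: 0; running total: 0)
Op 2: C0 read [C0 read: already in E, no change] -> [E,I] (invalidations this op: 0; running total: 0)
Op 3: C1 read [C1 read from I: others=['C0=E'] -> C1=S, others downsized to S] -> [S,S] (invalidations this op: 0; running total: 0)
Op 4: C0 write [C0 write: invalidate ['C1=S'] -> C0=M] -> [M,I] (invalidations this op: 1; running total: 1)
Op 5: C0 read [C0 read: already in M, no change] -> [M,I] (invalidations this op: 0; running total: 1)
Op 6: C1 read [C1 read from I: others=['C0=M'] -> C1=S, others downsized to S] -> [S,S] (invalidations this op: 0; running total: 1)
Op 7: C1 write [C1 write: invalidate ['C0=S'] -> C1=M] -> [I,M] (invalidations this op: 1; running total: 2)
Op 8: C1 read [C1 read: already in M, no change] -> [I,M] (invalidations this op: 0; running total: 2)
Op 9: C1 write [C1 write: already M (modified), no change] -> [I,M] (invalidations this op: 0; running total: 2)
Op 10: C0 read [C0 read from I: others=['C1=M'] -> C0=S, others downsized to S] -> [S,S] (invalidations this op: 0; running total: 2)
Op 11: C1 read [C1 read: already in S, no change] -> [S,S] (invalidations this op: 0; running total: 2)
Op 12: C1 write [C1 write: invalidate ['C0=S'] -> C1=M] -> [I,M] (invalidations this op: 1; running total: 3)

Answer: 3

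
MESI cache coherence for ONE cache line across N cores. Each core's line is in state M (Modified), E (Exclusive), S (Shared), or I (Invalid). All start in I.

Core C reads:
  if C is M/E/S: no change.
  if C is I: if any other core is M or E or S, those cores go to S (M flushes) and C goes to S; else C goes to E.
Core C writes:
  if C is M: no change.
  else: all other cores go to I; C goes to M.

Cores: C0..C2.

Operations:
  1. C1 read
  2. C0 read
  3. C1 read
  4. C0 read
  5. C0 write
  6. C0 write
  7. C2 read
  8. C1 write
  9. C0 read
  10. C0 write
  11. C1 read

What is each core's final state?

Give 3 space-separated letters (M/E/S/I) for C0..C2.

Answer: S S I

Derivation:
Op 1: C1 read [C1 read from I: no other sharers -> C1=E (exclusive)] -> [I,E,I]
Op 2: C0 read [C0 read from I: others=['C1=E'] -> C0=S, others downsized to S] -> [S,S,I]
Op 3: C1 read [C1 read: already in S, no change] -> [S,S,I]
Op 4: C0 read [C0 read: already in S, no change] -> [S,S,I]
Op 5: C0 write [C0 write: invalidate ['C1=S'] -> C0=M] -> [M,I,I]
Op 6: C0 write [C0 write: already M (modified), no change] -> [M,I,I]
Op 7: C2 read [C2 read from I: others=['C0=M'] -> C2=S, others downsized to S] -> [S,I,S]
Op 8: C1 write [C1 write: invalidate ['C0=S', 'C2=S'] -> C1=M] -> [I,M,I]
Op 9: C0 read [C0 read from I: others=['C1=M'] -> C0=S, others downsized to S] -> [S,S,I]
Op 10: C0 write [C0 write: invalidate ['C1=S'] -> C0=M] -> [M,I,I]
Op 11: C1 read [C1 read from I: others=['C0=M'] -> C1=S, others downsized to S] -> [S,S,I]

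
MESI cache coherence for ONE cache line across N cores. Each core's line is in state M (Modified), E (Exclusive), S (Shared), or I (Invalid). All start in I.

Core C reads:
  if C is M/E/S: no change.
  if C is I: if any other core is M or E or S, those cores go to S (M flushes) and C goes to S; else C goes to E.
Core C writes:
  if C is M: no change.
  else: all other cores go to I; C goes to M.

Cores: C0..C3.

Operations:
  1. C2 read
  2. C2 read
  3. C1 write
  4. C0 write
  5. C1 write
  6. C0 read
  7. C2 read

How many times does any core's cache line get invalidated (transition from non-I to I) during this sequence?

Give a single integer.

Answer: 3

Derivation:
Op 1: C2 read [C2 read from I: no other sharers -> C2=E (exclusive)] -> [I,I,E,I] (invalidations this op: 0; running total: 0)
Op 2: C2 read [C2 read: already in E, no change] -> [I,I,E,I] (invalidations this op: 0; running total: 0)
Op 3: C1 write [C1 write: invalidate ['C2=E'] -> C1=M] -> [I,M,I,I] (invalidations this op: 1; running total: 1)
Op 4: C0 write [C0 write: invalidate ['C1=M'] -> C0=M] -> [M,I,I,I] (invalidations this op: 1; running total: 2)
Op 5: C1 write [C1 write: invalidate ['C0=M'] -> C1=M] -> [I,M,I,I] (invalidations this op: 1; running total: 3)
Op 6: C0 read [C0 read from I: others=['C1=M'] -> C0=S, others downsized to S] -> [S,S,I,I] (invalidations this op: 0; running total: 3)
Op 7: C2 read [C2 read from I: others=['C0=S', 'C1=S'] -> C2=S, others downsized to S] -> [S,S,S,I] (invalidations this op: 0; running total: 3)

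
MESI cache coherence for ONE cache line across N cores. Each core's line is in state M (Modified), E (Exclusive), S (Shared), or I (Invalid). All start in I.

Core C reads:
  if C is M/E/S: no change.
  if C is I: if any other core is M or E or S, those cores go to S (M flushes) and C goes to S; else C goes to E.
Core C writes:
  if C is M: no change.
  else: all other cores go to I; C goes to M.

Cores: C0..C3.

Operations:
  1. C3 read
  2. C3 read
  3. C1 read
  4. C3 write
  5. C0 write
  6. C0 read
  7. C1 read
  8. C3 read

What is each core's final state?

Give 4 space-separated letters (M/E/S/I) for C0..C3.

Op 1: C3 read [C3 read from I: no other sharers -> C3=E (exclusive)] -> [I,I,I,E]
Op 2: C3 read [C3 read: already in E, no change] -> [I,I,I,E]
Op 3: C1 read [C1 read from I: others=['C3=E'] -> C1=S, others downsized to S] -> [I,S,I,S]
Op 4: C3 write [C3 write: invalidate ['C1=S'] -> C3=M] -> [I,I,I,M]
Op 5: C0 write [C0 write: invalidate ['C3=M'] -> C0=M] -> [M,I,I,I]
Op 6: C0 read [C0 read: already in M, no change] -> [M,I,I,I]
Op 7: C1 read [C1 read from I: others=['C0=M'] -> C1=S, others downsized to S] -> [S,S,I,I]
Op 8: C3 read [C3 read from I: others=['C0=S', 'C1=S'] -> C3=S, others downsized to S] -> [S,S,I,S]

Answer: S S I S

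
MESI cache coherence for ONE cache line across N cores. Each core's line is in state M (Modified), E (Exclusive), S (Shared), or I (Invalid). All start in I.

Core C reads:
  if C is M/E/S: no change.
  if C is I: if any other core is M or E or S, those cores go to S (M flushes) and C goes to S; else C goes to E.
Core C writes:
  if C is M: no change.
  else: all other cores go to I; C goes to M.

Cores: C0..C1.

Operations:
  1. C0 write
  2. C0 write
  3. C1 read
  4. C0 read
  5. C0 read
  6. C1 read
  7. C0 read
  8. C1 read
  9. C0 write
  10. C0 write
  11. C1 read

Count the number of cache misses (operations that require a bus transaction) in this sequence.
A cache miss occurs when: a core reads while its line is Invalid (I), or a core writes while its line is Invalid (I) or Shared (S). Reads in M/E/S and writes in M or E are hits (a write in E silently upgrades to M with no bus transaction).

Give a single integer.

Op 1: C0 write [C0 write: invalidate none -> C0=M] -> [M,I] [MISS #1: write from I]
Op 2: C0 write [C0 write: already M (modified), no change] -> [M,I] [hit: write from M]
Op 3: C1 read [C1 read from I: others=['C0=M'] -> C1=S, others downsized to S] -> [S,S] [MISS #2: read from I]
Op 4: C0 read [C0 read: already in S, no change] -> [S,S] [hit: read from S]
Op 5: C0 read [C0 read: already in S, no change] -> [S,S] [hit: read from S]
Op 6: C1 read [C1 read: already in S, no change] -> [S,S] [hit: read from S]
Op 7: C0 read [C0 read: already in S, no change] -> [S,S] [hit: read from S]
Op 8: C1 read [C1 read: already in S, no change] -> [S,S] [hit: read from S]
Op 9: C0 write [C0 write: invalidate ['C1=S'] -> C0=M] -> [M,I] [MISS #3: write from S]
Op 10: C0 write [C0 write: already M (modified), no change] -> [M,I] [hit: write from M]
Op 11: C1 read [C1 read from I: others=['C0=M'] -> C1=S, others downsized to S] -> [S,S] [MISS #4: read from I]

Answer: 4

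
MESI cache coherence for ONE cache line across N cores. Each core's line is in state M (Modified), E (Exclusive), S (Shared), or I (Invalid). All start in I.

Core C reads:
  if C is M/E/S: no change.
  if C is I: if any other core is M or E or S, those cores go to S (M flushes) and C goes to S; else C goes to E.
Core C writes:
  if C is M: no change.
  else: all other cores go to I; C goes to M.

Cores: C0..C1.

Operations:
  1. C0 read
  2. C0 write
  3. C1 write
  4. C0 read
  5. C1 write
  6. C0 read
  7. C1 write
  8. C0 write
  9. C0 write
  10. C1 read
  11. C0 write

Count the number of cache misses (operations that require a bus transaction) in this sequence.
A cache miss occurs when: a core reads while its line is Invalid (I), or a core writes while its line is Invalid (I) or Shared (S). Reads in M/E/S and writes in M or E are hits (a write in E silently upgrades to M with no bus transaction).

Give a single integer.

Answer: 9

Derivation:
Op 1: C0 read [C0 read from I: no other sharers -> C0=E (exclusive)] -> [E,I] [MISS #1: read from I]
Op 2: C0 write [C0 write: invalidate none -> C0=M] -> [M,I] [hit: write from E is a silent E->M upgrade, no bus transaction]
Op 3: C1 write [C1 write: invalidate ['C0=M'] -> C1=M] -> [I,M] [MISS #2: write from I]
Op 4: C0 read [C0 read from I: others=['C1=M'] -> C0=S, others downsized to S] -> [S,S] [MISS #3: read from I]
Op 5: C1 write [C1 write: invalidate ['C0=S'] -> C1=M] -> [I,M] [MISS #4: write from S]
Op 6: C0 read [C0 read from I: others=['C1=M'] -> C0=S, others downsized to S] -> [S,S] [MISS #5: read from I]
Op 7: C1 write [C1 write: invalidate ['C0=S'] -> C1=M] -> [I,M] [MISS #6: write from S]
Op 8: C0 write [C0 write: invalidate ['C1=M'] -> C0=M] -> [M,I] [MISS #7: write from I]
Op 9: C0 write [C0 write: already M (modified), no change] -> [M,I] [hit: write from M]
Op 10: C1 read [C1 read from I: others=['C0=M'] -> C1=S, others downsized to S] -> [S,S] [MISS #8: read from I]
Op 11: C0 write [C0 write: invalidate ['C1=S'] -> C0=M] -> [M,I] [MISS #9: write from S]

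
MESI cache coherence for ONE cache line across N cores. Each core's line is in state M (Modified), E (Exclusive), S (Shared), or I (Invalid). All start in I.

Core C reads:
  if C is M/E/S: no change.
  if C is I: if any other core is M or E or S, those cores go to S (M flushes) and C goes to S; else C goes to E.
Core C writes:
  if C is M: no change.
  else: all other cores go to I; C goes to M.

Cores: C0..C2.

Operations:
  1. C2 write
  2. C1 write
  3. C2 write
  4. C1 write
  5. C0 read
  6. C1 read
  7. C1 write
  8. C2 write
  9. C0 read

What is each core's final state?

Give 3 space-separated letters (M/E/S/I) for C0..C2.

Answer: S I S

Derivation:
Op 1: C2 write [C2 write: invalidate none -> C2=M] -> [I,I,M]
Op 2: C1 write [C1 write: invalidate ['C2=M'] -> C1=M] -> [I,M,I]
Op 3: C2 write [C2 write: invalidate ['C1=M'] -> C2=M] -> [I,I,M]
Op 4: C1 write [C1 write: invalidate ['C2=M'] -> C1=M] -> [I,M,I]
Op 5: C0 read [C0 read from I: others=['C1=M'] -> C0=S, others downsized to S] -> [S,S,I]
Op 6: C1 read [C1 read: already in S, no change] -> [S,S,I]
Op 7: C1 write [C1 write: invalidate ['C0=S'] -> C1=M] -> [I,M,I]
Op 8: C2 write [C2 write: invalidate ['C1=M'] -> C2=M] -> [I,I,M]
Op 9: C0 read [C0 read from I: others=['C2=M'] -> C0=S, others downsized to S] -> [S,I,S]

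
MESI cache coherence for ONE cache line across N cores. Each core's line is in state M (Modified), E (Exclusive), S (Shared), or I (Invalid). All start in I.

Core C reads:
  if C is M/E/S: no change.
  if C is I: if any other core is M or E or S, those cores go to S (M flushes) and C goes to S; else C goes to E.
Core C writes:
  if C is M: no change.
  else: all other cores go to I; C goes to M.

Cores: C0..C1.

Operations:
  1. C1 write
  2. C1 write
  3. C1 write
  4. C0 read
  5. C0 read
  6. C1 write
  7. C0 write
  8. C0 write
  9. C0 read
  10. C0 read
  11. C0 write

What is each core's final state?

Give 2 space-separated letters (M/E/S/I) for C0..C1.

Answer: M I

Derivation:
Op 1: C1 write [C1 write: invalidate none -> C1=M] -> [I,M]
Op 2: C1 write [C1 write: already M (modified), no change] -> [I,M]
Op 3: C1 write [C1 write: already M (modified), no change] -> [I,M]
Op 4: C0 read [C0 read from I: others=['C1=M'] -> C0=S, others downsized to S] -> [S,S]
Op 5: C0 read [C0 read: already in S, no change] -> [S,S]
Op 6: C1 write [C1 write: invalidate ['C0=S'] -> C1=M] -> [I,M]
Op 7: C0 write [C0 write: invalidate ['C1=M'] -> C0=M] -> [M,I]
Op 8: C0 write [C0 write: already M (modified), no change] -> [M,I]
Op 9: C0 read [C0 read: already in M, no change] -> [M,I]
Op 10: C0 read [C0 read: already in M, no change] -> [M,I]
Op 11: C0 write [C0 write: already M (modified), no change] -> [M,I]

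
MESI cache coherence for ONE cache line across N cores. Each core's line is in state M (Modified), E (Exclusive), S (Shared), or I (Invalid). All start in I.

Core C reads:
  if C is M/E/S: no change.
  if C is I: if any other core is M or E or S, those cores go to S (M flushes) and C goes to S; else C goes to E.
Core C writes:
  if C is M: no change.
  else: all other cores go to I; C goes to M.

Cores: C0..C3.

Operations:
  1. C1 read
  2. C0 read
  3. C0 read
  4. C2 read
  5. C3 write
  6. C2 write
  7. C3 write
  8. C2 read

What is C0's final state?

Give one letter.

Answer: I

Derivation:
Op 1: C1 read [C1 read from I: no other sharers -> C1=E (exclusive)] -> [I,E,I,I]
Op 2: C0 read [C0 read from I: others=['C1=E'] -> C0=S, others downsized to S] -> [S,S,I,I]
Op 3: C0 read [C0 read: already in S, no change] -> [S,S,I,I]
Op 4: C2 read [C2 read from I: others=['C0=S', 'C1=S'] -> C2=S, others downsized to S] -> [S,S,S,I]
Op 5: C3 write [C3 write: invalidate ['C0=S', 'C1=S', 'C2=S'] -> C3=M] -> [I,I,I,M]
Op 6: C2 write [C2 write: invalidate ['C3=M'] -> C2=M] -> [I,I,M,I]
Op 7: C3 write [C3 write: invalidate ['C2=M'] -> C3=M] -> [I,I,I,M]
Op 8: C2 read [C2 read from I: others=['C3=M'] -> C2=S, others downsized to S] -> [I,I,S,S]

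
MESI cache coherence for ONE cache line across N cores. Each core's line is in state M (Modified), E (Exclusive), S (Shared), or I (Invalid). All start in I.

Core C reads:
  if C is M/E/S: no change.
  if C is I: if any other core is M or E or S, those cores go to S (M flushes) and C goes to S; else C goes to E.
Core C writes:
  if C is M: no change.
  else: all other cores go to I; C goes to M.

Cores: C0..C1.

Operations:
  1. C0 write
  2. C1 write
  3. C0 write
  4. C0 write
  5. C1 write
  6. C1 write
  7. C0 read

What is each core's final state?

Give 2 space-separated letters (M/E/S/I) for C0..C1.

Op 1: C0 write [C0 write: invalidate none -> C0=M] -> [M,I]
Op 2: C1 write [C1 write: invalidate ['C0=M'] -> C1=M] -> [I,M]
Op 3: C0 write [C0 write: invalidate ['C1=M'] -> C0=M] -> [M,I]
Op 4: C0 write [C0 write: already M (modified), no change] -> [M,I]
Op 5: C1 write [C1 write: invalidate ['C0=M'] -> C1=M] -> [I,M]
Op 6: C1 write [C1 write: already M (modified), no change] -> [I,M]
Op 7: C0 read [C0 read from I: others=['C1=M'] -> C0=S, others downsized to S] -> [S,S]

Answer: S S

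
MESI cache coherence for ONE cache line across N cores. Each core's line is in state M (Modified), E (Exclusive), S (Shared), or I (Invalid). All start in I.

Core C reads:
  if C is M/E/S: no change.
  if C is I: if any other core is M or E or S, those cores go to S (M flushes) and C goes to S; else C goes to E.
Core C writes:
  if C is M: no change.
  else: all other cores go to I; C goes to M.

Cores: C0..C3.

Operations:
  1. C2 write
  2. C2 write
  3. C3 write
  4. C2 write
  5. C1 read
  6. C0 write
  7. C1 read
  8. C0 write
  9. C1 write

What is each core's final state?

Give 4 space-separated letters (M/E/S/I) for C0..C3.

Op 1: C2 write [C2 write: invalidate none -> C2=M] -> [I,I,M,I]
Op 2: C2 write [C2 write: already M (modified), no change] -> [I,I,M,I]
Op 3: C3 write [C3 write: invalidate ['C2=M'] -> C3=M] -> [I,I,I,M]
Op 4: C2 write [C2 write: invalidate ['C3=M'] -> C2=M] -> [I,I,M,I]
Op 5: C1 read [C1 read from I: others=['C2=M'] -> C1=S, others downsized to S] -> [I,S,S,I]
Op 6: C0 write [C0 write: invalidate ['C1=S', 'C2=S'] -> C0=M] -> [M,I,I,I]
Op 7: C1 read [C1 read from I: others=['C0=M'] -> C1=S, others downsized to S] -> [S,S,I,I]
Op 8: C0 write [C0 write: invalidate ['C1=S'] -> C0=M] -> [M,I,I,I]
Op 9: C1 write [C1 write: invalidate ['C0=M'] -> C1=M] -> [I,M,I,I]

Answer: I M I I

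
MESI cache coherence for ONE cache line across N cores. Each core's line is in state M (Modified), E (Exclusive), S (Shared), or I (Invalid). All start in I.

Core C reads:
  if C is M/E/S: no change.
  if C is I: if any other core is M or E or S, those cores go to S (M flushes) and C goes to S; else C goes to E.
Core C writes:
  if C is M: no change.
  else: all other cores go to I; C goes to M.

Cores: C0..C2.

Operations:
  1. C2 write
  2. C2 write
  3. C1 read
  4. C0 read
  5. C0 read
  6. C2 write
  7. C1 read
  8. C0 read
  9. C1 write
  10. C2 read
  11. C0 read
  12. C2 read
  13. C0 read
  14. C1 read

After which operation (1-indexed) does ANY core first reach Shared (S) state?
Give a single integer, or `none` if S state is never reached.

Answer: 3

Derivation:
Op 1: C2 write [C2 write: invalidate none -> C2=M] -> [I,I,M]
Op 2: C2 write [C2 write: already M (modified), no change] -> [I,I,M]
Op 3: C1 read [C1 read from I: others=['C2=M'] -> C1=S, others downsized to S] -> [I,S,S]
  -> First S state at op 3; remaining ops need not be traced.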